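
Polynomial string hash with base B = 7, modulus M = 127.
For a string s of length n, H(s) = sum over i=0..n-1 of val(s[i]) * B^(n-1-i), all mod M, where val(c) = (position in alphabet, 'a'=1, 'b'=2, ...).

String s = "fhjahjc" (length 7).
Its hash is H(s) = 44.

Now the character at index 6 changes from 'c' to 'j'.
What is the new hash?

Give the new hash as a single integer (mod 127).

Answer: 51

Derivation:
val('c') = 3, val('j') = 10
Position k = 6, exponent = n-1-k = 0
B^0 mod M = 7^0 mod 127 = 1
Delta = (10 - 3) * 1 mod 127 = 7
New hash = (44 + 7) mod 127 = 51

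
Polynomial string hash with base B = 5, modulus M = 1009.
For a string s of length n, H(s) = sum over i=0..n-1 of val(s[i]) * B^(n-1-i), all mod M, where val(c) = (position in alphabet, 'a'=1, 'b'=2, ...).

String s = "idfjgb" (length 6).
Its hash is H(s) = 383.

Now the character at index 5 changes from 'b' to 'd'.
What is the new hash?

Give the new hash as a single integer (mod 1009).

val('b') = 2, val('d') = 4
Position k = 5, exponent = n-1-k = 0
B^0 mod M = 5^0 mod 1009 = 1
Delta = (4 - 2) * 1 mod 1009 = 2
New hash = (383 + 2) mod 1009 = 385

Answer: 385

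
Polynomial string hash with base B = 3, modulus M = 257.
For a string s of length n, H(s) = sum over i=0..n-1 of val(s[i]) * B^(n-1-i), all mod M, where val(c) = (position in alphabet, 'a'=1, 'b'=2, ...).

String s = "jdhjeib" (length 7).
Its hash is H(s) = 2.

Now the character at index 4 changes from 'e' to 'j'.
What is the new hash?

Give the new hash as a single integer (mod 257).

val('e') = 5, val('j') = 10
Position k = 4, exponent = n-1-k = 2
B^2 mod M = 3^2 mod 257 = 9
Delta = (10 - 5) * 9 mod 257 = 45
New hash = (2 + 45) mod 257 = 47

Answer: 47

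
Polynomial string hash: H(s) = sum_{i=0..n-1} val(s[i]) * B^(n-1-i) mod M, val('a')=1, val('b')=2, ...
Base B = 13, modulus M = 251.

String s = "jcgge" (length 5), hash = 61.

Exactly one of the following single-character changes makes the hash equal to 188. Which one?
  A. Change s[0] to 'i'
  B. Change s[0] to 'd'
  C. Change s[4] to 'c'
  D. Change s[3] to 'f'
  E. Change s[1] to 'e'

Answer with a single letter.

Option A: s[0]='j'->'i', delta=(9-10)*13^4 mod 251 = 53, hash=61+53 mod 251 = 114
Option B: s[0]='j'->'d', delta=(4-10)*13^4 mod 251 = 67, hash=61+67 mod 251 = 128
Option C: s[4]='e'->'c', delta=(3-5)*13^0 mod 251 = 249, hash=61+249 mod 251 = 59
Option D: s[3]='g'->'f', delta=(6-7)*13^1 mod 251 = 238, hash=61+238 mod 251 = 48
Option E: s[1]='c'->'e', delta=(5-3)*13^3 mod 251 = 127, hash=61+127 mod 251 = 188 <-- target

Answer: E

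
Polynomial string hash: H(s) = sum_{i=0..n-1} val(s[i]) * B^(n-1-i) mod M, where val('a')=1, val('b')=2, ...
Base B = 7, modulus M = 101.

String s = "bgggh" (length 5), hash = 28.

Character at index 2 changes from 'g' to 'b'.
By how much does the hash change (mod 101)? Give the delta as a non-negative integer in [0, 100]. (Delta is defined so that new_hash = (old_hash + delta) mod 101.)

Delta formula: (val(new) - val(old)) * B^(n-1-k) mod M
  val('b') - val('g') = 2 - 7 = -5
  B^(n-1-k) = 7^2 mod 101 = 49
  Delta = -5 * 49 mod 101 = 58

Answer: 58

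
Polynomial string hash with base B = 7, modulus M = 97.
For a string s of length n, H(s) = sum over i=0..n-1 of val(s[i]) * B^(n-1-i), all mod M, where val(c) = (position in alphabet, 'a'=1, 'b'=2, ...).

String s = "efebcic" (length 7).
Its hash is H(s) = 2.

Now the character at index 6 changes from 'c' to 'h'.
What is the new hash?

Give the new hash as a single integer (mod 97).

Answer: 7

Derivation:
val('c') = 3, val('h') = 8
Position k = 6, exponent = n-1-k = 0
B^0 mod M = 7^0 mod 97 = 1
Delta = (8 - 3) * 1 mod 97 = 5
New hash = (2 + 5) mod 97 = 7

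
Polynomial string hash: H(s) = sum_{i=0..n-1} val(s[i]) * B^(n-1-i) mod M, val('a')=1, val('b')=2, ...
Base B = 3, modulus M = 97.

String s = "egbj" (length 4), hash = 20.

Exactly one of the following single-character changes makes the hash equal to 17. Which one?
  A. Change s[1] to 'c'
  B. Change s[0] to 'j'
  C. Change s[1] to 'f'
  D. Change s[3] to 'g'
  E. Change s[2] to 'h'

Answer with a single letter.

Option A: s[1]='g'->'c', delta=(3-7)*3^2 mod 97 = 61, hash=20+61 mod 97 = 81
Option B: s[0]='e'->'j', delta=(10-5)*3^3 mod 97 = 38, hash=20+38 mod 97 = 58
Option C: s[1]='g'->'f', delta=(6-7)*3^2 mod 97 = 88, hash=20+88 mod 97 = 11
Option D: s[3]='j'->'g', delta=(7-10)*3^0 mod 97 = 94, hash=20+94 mod 97 = 17 <-- target
Option E: s[2]='b'->'h', delta=(8-2)*3^1 mod 97 = 18, hash=20+18 mod 97 = 38

Answer: D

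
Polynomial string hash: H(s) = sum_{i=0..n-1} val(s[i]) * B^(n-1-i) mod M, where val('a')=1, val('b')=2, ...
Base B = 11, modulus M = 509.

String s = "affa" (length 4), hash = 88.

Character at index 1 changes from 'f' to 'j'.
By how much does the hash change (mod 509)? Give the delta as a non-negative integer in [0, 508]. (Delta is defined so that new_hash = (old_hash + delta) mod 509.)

Delta formula: (val(new) - val(old)) * B^(n-1-k) mod M
  val('j') - val('f') = 10 - 6 = 4
  B^(n-1-k) = 11^2 mod 509 = 121
  Delta = 4 * 121 mod 509 = 484

Answer: 484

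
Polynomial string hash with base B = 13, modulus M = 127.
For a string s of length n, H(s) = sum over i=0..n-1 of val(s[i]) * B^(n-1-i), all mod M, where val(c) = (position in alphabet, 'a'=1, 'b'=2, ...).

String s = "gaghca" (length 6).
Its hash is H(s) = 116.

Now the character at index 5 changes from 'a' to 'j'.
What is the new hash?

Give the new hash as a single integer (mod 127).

val('a') = 1, val('j') = 10
Position k = 5, exponent = n-1-k = 0
B^0 mod M = 13^0 mod 127 = 1
Delta = (10 - 1) * 1 mod 127 = 9
New hash = (116 + 9) mod 127 = 125

Answer: 125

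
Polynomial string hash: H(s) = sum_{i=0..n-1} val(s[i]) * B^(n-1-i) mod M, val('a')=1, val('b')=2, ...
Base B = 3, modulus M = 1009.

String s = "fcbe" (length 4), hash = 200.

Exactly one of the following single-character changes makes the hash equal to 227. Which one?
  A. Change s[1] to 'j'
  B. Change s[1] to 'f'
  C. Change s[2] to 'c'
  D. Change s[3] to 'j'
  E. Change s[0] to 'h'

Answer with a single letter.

Option A: s[1]='c'->'j', delta=(10-3)*3^2 mod 1009 = 63, hash=200+63 mod 1009 = 263
Option B: s[1]='c'->'f', delta=(6-3)*3^2 mod 1009 = 27, hash=200+27 mod 1009 = 227 <-- target
Option C: s[2]='b'->'c', delta=(3-2)*3^1 mod 1009 = 3, hash=200+3 mod 1009 = 203
Option D: s[3]='e'->'j', delta=(10-5)*3^0 mod 1009 = 5, hash=200+5 mod 1009 = 205
Option E: s[0]='f'->'h', delta=(8-6)*3^3 mod 1009 = 54, hash=200+54 mod 1009 = 254

Answer: B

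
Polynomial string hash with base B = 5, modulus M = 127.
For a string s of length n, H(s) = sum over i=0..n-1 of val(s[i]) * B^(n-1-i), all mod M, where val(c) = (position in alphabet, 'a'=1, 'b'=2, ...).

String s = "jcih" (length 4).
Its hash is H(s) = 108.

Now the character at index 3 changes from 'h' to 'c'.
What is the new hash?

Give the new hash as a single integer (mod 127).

Answer: 103

Derivation:
val('h') = 8, val('c') = 3
Position k = 3, exponent = n-1-k = 0
B^0 mod M = 5^0 mod 127 = 1
Delta = (3 - 8) * 1 mod 127 = 122
New hash = (108 + 122) mod 127 = 103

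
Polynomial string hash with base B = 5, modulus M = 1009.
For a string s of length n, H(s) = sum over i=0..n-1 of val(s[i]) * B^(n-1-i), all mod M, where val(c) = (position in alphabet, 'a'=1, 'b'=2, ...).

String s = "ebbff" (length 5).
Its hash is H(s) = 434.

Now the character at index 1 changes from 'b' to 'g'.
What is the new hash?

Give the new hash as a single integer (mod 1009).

Answer: 50

Derivation:
val('b') = 2, val('g') = 7
Position k = 1, exponent = n-1-k = 3
B^3 mod M = 5^3 mod 1009 = 125
Delta = (7 - 2) * 125 mod 1009 = 625
New hash = (434 + 625) mod 1009 = 50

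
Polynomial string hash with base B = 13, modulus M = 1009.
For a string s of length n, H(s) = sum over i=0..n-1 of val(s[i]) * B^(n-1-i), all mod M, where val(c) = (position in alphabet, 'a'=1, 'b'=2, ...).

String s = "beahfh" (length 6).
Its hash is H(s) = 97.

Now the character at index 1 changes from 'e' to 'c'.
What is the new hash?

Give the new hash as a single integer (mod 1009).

Answer: 488

Derivation:
val('e') = 5, val('c') = 3
Position k = 1, exponent = n-1-k = 4
B^4 mod M = 13^4 mod 1009 = 309
Delta = (3 - 5) * 309 mod 1009 = 391
New hash = (97 + 391) mod 1009 = 488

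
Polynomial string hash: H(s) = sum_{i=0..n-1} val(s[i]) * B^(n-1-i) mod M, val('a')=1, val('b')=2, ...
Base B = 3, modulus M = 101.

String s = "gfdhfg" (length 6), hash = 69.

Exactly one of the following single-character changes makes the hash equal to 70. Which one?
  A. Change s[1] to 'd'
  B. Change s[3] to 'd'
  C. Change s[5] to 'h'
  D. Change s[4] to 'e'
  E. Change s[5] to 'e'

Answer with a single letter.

Option A: s[1]='f'->'d', delta=(4-6)*3^4 mod 101 = 40, hash=69+40 mod 101 = 8
Option B: s[3]='h'->'d', delta=(4-8)*3^2 mod 101 = 65, hash=69+65 mod 101 = 33
Option C: s[5]='g'->'h', delta=(8-7)*3^0 mod 101 = 1, hash=69+1 mod 101 = 70 <-- target
Option D: s[4]='f'->'e', delta=(5-6)*3^1 mod 101 = 98, hash=69+98 mod 101 = 66
Option E: s[5]='g'->'e', delta=(5-7)*3^0 mod 101 = 99, hash=69+99 mod 101 = 67

Answer: C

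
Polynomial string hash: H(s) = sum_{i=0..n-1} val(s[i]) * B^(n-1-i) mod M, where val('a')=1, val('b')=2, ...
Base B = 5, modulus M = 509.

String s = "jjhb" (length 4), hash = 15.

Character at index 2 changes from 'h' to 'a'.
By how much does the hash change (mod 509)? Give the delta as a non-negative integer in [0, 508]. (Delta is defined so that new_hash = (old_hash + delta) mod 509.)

Delta formula: (val(new) - val(old)) * B^(n-1-k) mod M
  val('a') - val('h') = 1 - 8 = -7
  B^(n-1-k) = 5^1 mod 509 = 5
  Delta = -7 * 5 mod 509 = 474

Answer: 474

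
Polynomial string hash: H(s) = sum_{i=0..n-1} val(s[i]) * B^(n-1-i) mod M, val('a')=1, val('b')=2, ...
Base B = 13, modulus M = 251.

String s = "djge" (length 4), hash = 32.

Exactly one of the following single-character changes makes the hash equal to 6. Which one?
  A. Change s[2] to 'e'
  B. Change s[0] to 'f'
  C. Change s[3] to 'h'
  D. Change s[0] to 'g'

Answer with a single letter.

Option A: s[2]='g'->'e', delta=(5-7)*13^1 mod 251 = 225, hash=32+225 mod 251 = 6 <-- target
Option B: s[0]='d'->'f', delta=(6-4)*13^3 mod 251 = 127, hash=32+127 mod 251 = 159
Option C: s[3]='e'->'h', delta=(8-5)*13^0 mod 251 = 3, hash=32+3 mod 251 = 35
Option D: s[0]='d'->'g', delta=(7-4)*13^3 mod 251 = 65, hash=32+65 mod 251 = 97

Answer: A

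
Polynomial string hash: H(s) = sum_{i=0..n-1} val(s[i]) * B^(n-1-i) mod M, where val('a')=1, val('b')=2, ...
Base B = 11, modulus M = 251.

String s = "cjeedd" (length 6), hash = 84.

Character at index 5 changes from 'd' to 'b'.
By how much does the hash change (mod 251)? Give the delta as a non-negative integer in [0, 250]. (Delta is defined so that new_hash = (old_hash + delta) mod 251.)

Answer: 249

Derivation:
Delta formula: (val(new) - val(old)) * B^(n-1-k) mod M
  val('b') - val('d') = 2 - 4 = -2
  B^(n-1-k) = 11^0 mod 251 = 1
  Delta = -2 * 1 mod 251 = 249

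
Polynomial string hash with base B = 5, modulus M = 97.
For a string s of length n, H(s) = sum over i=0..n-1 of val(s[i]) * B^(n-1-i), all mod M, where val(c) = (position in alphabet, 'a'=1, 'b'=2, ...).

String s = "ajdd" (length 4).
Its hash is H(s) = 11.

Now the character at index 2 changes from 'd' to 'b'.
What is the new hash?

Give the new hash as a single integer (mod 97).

val('d') = 4, val('b') = 2
Position k = 2, exponent = n-1-k = 1
B^1 mod M = 5^1 mod 97 = 5
Delta = (2 - 4) * 5 mod 97 = 87
New hash = (11 + 87) mod 97 = 1

Answer: 1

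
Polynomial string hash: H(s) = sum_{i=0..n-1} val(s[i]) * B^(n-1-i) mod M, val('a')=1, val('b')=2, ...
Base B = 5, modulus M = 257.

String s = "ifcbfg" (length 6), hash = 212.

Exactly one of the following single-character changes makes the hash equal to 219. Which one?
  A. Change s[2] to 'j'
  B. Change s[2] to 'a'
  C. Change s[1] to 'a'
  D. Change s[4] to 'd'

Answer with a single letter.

Option A: s[2]='c'->'j', delta=(10-3)*5^3 mod 257 = 104, hash=212+104 mod 257 = 59
Option B: s[2]='c'->'a', delta=(1-3)*5^3 mod 257 = 7, hash=212+7 mod 257 = 219 <-- target
Option C: s[1]='f'->'a', delta=(1-6)*5^4 mod 257 = 216, hash=212+216 mod 257 = 171
Option D: s[4]='f'->'d', delta=(4-6)*5^1 mod 257 = 247, hash=212+247 mod 257 = 202

Answer: B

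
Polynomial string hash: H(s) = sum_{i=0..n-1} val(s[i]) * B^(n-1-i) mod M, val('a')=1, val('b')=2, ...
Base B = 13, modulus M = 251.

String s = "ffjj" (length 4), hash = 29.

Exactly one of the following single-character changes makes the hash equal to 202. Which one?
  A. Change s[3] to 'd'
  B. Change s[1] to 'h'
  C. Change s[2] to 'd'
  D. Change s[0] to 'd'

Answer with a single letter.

Option A: s[3]='j'->'d', delta=(4-10)*13^0 mod 251 = 245, hash=29+245 mod 251 = 23
Option B: s[1]='f'->'h', delta=(8-6)*13^2 mod 251 = 87, hash=29+87 mod 251 = 116
Option C: s[2]='j'->'d', delta=(4-10)*13^1 mod 251 = 173, hash=29+173 mod 251 = 202 <-- target
Option D: s[0]='f'->'d', delta=(4-6)*13^3 mod 251 = 124, hash=29+124 mod 251 = 153

Answer: C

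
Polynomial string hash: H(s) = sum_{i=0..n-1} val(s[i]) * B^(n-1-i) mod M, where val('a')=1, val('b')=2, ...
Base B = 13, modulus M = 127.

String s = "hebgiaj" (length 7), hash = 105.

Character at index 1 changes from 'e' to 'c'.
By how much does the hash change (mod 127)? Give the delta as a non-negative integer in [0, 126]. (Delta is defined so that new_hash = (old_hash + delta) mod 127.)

Answer: 110

Derivation:
Delta formula: (val(new) - val(old)) * B^(n-1-k) mod M
  val('c') - val('e') = 3 - 5 = -2
  B^(n-1-k) = 13^5 mod 127 = 72
  Delta = -2 * 72 mod 127 = 110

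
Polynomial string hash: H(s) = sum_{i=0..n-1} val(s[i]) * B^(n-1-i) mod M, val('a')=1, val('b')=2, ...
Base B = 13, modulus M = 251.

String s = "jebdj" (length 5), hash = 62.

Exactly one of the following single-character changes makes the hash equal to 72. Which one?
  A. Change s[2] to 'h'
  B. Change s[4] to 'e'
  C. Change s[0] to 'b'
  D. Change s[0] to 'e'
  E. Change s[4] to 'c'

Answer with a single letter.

Answer: A

Derivation:
Option A: s[2]='b'->'h', delta=(8-2)*13^2 mod 251 = 10, hash=62+10 mod 251 = 72 <-- target
Option B: s[4]='j'->'e', delta=(5-10)*13^0 mod 251 = 246, hash=62+246 mod 251 = 57
Option C: s[0]='j'->'b', delta=(2-10)*13^4 mod 251 = 173, hash=62+173 mod 251 = 235
Option D: s[0]='j'->'e', delta=(5-10)*13^4 mod 251 = 14, hash=62+14 mod 251 = 76
Option E: s[4]='j'->'c', delta=(3-10)*13^0 mod 251 = 244, hash=62+244 mod 251 = 55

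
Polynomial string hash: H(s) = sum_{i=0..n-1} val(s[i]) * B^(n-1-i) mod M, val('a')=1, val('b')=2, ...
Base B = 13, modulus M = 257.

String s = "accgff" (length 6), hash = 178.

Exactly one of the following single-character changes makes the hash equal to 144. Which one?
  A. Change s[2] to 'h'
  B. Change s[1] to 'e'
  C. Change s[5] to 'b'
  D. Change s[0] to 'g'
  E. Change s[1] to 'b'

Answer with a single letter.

Answer: E

Derivation:
Option A: s[2]='c'->'h', delta=(8-3)*13^3 mod 257 = 191, hash=178+191 mod 257 = 112
Option B: s[1]='c'->'e', delta=(5-3)*13^4 mod 257 = 68, hash=178+68 mod 257 = 246
Option C: s[5]='f'->'b', delta=(2-6)*13^0 mod 257 = 253, hash=178+253 mod 257 = 174
Option D: s[0]='a'->'g', delta=(7-1)*13^5 mod 257 = 82, hash=178+82 mod 257 = 3
Option E: s[1]='c'->'b', delta=(2-3)*13^4 mod 257 = 223, hash=178+223 mod 257 = 144 <-- target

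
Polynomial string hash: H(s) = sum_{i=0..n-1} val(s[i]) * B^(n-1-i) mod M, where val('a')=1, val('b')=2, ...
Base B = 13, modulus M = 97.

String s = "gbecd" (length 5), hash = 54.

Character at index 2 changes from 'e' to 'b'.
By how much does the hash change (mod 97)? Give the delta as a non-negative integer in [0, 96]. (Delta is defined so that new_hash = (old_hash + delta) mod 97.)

Delta formula: (val(new) - val(old)) * B^(n-1-k) mod M
  val('b') - val('e') = 2 - 5 = -3
  B^(n-1-k) = 13^2 mod 97 = 72
  Delta = -3 * 72 mod 97 = 75

Answer: 75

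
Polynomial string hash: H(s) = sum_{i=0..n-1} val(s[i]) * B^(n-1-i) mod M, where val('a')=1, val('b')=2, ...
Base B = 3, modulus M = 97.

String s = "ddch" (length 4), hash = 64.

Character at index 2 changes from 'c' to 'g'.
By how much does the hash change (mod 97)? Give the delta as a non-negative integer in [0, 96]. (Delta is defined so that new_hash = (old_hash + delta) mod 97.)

Answer: 12

Derivation:
Delta formula: (val(new) - val(old)) * B^(n-1-k) mod M
  val('g') - val('c') = 7 - 3 = 4
  B^(n-1-k) = 3^1 mod 97 = 3
  Delta = 4 * 3 mod 97 = 12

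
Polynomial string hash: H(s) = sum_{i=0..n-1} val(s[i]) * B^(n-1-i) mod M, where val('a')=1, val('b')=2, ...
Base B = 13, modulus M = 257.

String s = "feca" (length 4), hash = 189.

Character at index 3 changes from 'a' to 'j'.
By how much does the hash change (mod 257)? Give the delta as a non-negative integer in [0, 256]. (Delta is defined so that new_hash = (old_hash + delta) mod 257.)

Answer: 9

Derivation:
Delta formula: (val(new) - val(old)) * B^(n-1-k) mod M
  val('j') - val('a') = 10 - 1 = 9
  B^(n-1-k) = 13^0 mod 257 = 1
  Delta = 9 * 1 mod 257 = 9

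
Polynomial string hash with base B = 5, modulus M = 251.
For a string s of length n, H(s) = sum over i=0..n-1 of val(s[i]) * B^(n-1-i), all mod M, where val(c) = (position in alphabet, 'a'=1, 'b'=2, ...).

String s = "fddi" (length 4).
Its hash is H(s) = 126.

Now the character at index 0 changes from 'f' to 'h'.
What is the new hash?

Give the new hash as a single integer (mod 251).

val('f') = 6, val('h') = 8
Position k = 0, exponent = n-1-k = 3
B^3 mod M = 5^3 mod 251 = 125
Delta = (8 - 6) * 125 mod 251 = 250
New hash = (126 + 250) mod 251 = 125

Answer: 125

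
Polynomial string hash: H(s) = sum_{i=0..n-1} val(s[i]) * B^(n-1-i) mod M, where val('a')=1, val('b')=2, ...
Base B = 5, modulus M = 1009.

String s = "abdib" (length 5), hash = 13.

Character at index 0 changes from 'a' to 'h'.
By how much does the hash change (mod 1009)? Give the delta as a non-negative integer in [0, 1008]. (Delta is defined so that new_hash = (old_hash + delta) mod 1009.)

Answer: 339

Derivation:
Delta formula: (val(new) - val(old)) * B^(n-1-k) mod M
  val('h') - val('a') = 8 - 1 = 7
  B^(n-1-k) = 5^4 mod 1009 = 625
  Delta = 7 * 625 mod 1009 = 339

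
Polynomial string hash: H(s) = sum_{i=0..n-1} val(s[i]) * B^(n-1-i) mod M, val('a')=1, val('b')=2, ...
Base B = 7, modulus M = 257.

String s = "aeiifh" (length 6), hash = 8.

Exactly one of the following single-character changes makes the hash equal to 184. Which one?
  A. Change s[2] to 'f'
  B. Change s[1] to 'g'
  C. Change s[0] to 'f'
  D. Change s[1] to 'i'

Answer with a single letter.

Answer: B

Derivation:
Option A: s[2]='i'->'f', delta=(6-9)*7^3 mod 257 = 256, hash=8+256 mod 257 = 7
Option B: s[1]='e'->'g', delta=(7-5)*7^4 mod 257 = 176, hash=8+176 mod 257 = 184 <-- target
Option C: s[0]='a'->'f', delta=(6-1)*7^5 mod 257 = 253, hash=8+253 mod 257 = 4
Option D: s[1]='e'->'i', delta=(9-5)*7^4 mod 257 = 95, hash=8+95 mod 257 = 103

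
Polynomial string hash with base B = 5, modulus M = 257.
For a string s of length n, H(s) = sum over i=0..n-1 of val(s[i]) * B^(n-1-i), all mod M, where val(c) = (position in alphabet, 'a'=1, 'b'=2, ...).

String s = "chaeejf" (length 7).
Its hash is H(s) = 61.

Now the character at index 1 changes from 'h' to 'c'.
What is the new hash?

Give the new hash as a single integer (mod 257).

Answer: 113

Derivation:
val('h') = 8, val('c') = 3
Position k = 1, exponent = n-1-k = 5
B^5 mod M = 5^5 mod 257 = 41
Delta = (3 - 8) * 41 mod 257 = 52
New hash = (61 + 52) mod 257 = 113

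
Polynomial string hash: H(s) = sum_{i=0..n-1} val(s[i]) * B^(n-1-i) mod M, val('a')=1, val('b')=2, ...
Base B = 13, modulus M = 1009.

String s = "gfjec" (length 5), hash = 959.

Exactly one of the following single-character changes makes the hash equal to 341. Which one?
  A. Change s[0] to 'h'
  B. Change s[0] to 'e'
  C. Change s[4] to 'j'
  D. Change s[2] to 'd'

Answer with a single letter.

Answer: B

Derivation:
Option A: s[0]='g'->'h', delta=(8-7)*13^4 mod 1009 = 309, hash=959+309 mod 1009 = 259
Option B: s[0]='g'->'e', delta=(5-7)*13^4 mod 1009 = 391, hash=959+391 mod 1009 = 341 <-- target
Option C: s[4]='c'->'j', delta=(10-3)*13^0 mod 1009 = 7, hash=959+7 mod 1009 = 966
Option D: s[2]='j'->'d', delta=(4-10)*13^2 mod 1009 = 1004, hash=959+1004 mod 1009 = 954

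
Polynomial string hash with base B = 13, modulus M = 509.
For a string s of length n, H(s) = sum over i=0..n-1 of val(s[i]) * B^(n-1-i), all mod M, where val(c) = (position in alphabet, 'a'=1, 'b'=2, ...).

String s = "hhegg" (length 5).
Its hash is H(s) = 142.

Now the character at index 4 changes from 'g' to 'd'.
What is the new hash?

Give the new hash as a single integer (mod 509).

val('g') = 7, val('d') = 4
Position k = 4, exponent = n-1-k = 0
B^0 mod M = 13^0 mod 509 = 1
Delta = (4 - 7) * 1 mod 509 = 506
New hash = (142 + 506) mod 509 = 139

Answer: 139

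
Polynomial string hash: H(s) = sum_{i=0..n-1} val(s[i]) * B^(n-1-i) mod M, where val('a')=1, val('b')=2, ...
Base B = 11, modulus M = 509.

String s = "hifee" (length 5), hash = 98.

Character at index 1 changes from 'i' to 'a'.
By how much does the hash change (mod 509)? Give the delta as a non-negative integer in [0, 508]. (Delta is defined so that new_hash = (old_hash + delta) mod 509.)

Answer: 41

Derivation:
Delta formula: (val(new) - val(old)) * B^(n-1-k) mod M
  val('a') - val('i') = 1 - 9 = -8
  B^(n-1-k) = 11^3 mod 509 = 313
  Delta = -8 * 313 mod 509 = 41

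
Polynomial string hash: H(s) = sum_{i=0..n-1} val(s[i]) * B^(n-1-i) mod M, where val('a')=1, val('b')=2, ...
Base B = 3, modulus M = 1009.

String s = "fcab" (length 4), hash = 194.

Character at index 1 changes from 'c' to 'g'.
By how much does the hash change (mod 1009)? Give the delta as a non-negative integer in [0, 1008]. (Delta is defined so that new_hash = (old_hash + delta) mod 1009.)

Answer: 36

Derivation:
Delta formula: (val(new) - val(old)) * B^(n-1-k) mod M
  val('g') - val('c') = 7 - 3 = 4
  B^(n-1-k) = 3^2 mod 1009 = 9
  Delta = 4 * 9 mod 1009 = 36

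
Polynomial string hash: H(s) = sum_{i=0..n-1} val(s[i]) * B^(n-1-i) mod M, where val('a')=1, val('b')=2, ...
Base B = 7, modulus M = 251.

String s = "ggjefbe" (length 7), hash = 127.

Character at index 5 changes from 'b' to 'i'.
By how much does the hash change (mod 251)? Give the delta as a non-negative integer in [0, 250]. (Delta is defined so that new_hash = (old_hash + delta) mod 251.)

Answer: 49

Derivation:
Delta formula: (val(new) - val(old)) * B^(n-1-k) mod M
  val('i') - val('b') = 9 - 2 = 7
  B^(n-1-k) = 7^1 mod 251 = 7
  Delta = 7 * 7 mod 251 = 49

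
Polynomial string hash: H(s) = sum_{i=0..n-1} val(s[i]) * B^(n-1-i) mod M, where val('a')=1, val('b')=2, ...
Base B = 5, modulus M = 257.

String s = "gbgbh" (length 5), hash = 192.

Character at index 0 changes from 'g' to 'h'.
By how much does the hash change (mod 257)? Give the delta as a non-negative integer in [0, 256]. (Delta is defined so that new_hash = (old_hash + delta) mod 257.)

Delta formula: (val(new) - val(old)) * B^(n-1-k) mod M
  val('h') - val('g') = 8 - 7 = 1
  B^(n-1-k) = 5^4 mod 257 = 111
  Delta = 1 * 111 mod 257 = 111

Answer: 111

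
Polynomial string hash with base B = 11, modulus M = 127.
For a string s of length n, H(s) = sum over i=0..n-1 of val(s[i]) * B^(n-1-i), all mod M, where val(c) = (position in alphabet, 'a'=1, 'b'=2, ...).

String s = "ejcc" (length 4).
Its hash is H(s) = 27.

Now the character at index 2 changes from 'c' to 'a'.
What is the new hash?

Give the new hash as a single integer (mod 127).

Answer: 5

Derivation:
val('c') = 3, val('a') = 1
Position k = 2, exponent = n-1-k = 1
B^1 mod M = 11^1 mod 127 = 11
Delta = (1 - 3) * 11 mod 127 = 105
New hash = (27 + 105) mod 127 = 5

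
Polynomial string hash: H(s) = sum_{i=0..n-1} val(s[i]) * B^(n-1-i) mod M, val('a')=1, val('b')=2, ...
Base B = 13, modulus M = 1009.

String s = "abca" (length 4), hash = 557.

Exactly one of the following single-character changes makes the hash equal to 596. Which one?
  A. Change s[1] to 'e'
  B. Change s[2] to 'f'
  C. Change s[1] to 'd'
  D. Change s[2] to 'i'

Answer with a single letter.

Option A: s[1]='b'->'e', delta=(5-2)*13^2 mod 1009 = 507, hash=557+507 mod 1009 = 55
Option B: s[2]='c'->'f', delta=(6-3)*13^1 mod 1009 = 39, hash=557+39 mod 1009 = 596 <-- target
Option C: s[1]='b'->'d', delta=(4-2)*13^2 mod 1009 = 338, hash=557+338 mod 1009 = 895
Option D: s[2]='c'->'i', delta=(9-3)*13^1 mod 1009 = 78, hash=557+78 mod 1009 = 635

Answer: B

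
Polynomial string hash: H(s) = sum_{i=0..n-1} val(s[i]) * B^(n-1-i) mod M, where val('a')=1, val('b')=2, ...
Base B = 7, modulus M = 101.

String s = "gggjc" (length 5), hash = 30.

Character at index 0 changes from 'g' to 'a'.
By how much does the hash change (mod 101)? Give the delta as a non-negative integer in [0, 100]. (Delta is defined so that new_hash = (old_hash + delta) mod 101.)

Answer: 37

Derivation:
Delta formula: (val(new) - val(old)) * B^(n-1-k) mod M
  val('a') - val('g') = 1 - 7 = -6
  B^(n-1-k) = 7^4 mod 101 = 78
  Delta = -6 * 78 mod 101 = 37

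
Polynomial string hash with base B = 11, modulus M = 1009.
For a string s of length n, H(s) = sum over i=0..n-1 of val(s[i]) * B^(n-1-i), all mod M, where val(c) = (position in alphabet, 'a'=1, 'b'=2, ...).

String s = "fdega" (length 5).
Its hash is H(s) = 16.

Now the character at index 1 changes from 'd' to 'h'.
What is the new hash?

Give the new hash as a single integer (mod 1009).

val('d') = 4, val('h') = 8
Position k = 1, exponent = n-1-k = 3
B^3 mod M = 11^3 mod 1009 = 322
Delta = (8 - 4) * 322 mod 1009 = 279
New hash = (16 + 279) mod 1009 = 295

Answer: 295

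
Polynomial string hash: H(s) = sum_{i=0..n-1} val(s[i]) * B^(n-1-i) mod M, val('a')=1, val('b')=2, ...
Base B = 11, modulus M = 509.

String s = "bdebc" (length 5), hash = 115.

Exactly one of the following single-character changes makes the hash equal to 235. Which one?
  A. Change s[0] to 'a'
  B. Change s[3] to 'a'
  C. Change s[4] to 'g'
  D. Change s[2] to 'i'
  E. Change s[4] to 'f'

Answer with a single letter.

Answer: A

Derivation:
Option A: s[0]='b'->'a', delta=(1-2)*11^4 mod 509 = 120, hash=115+120 mod 509 = 235 <-- target
Option B: s[3]='b'->'a', delta=(1-2)*11^1 mod 509 = 498, hash=115+498 mod 509 = 104
Option C: s[4]='c'->'g', delta=(7-3)*11^0 mod 509 = 4, hash=115+4 mod 509 = 119
Option D: s[2]='e'->'i', delta=(9-5)*11^2 mod 509 = 484, hash=115+484 mod 509 = 90
Option E: s[4]='c'->'f', delta=(6-3)*11^0 mod 509 = 3, hash=115+3 mod 509 = 118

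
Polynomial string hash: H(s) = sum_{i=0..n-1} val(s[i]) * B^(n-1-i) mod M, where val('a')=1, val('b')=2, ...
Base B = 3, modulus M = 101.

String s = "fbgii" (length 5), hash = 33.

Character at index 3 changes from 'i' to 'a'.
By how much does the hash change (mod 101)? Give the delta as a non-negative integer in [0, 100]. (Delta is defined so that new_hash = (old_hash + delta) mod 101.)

Delta formula: (val(new) - val(old)) * B^(n-1-k) mod M
  val('a') - val('i') = 1 - 9 = -8
  B^(n-1-k) = 3^1 mod 101 = 3
  Delta = -8 * 3 mod 101 = 77

Answer: 77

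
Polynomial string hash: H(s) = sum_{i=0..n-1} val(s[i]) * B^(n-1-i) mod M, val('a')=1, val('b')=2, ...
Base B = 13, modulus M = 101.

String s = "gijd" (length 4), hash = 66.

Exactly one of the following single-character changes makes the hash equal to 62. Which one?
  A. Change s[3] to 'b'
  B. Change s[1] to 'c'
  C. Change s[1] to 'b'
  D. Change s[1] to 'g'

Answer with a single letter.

Answer: B

Derivation:
Option A: s[3]='d'->'b', delta=(2-4)*13^0 mod 101 = 99, hash=66+99 mod 101 = 64
Option B: s[1]='i'->'c', delta=(3-9)*13^2 mod 101 = 97, hash=66+97 mod 101 = 62 <-- target
Option C: s[1]='i'->'b', delta=(2-9)*13^2 mod 101 = 29, hash=66+29 mod 101 = 95
Option D: s[1]='i'->'g', delta=(7-9)*13^2 mod 101 = 66, hash=66+66 mod 101 = 31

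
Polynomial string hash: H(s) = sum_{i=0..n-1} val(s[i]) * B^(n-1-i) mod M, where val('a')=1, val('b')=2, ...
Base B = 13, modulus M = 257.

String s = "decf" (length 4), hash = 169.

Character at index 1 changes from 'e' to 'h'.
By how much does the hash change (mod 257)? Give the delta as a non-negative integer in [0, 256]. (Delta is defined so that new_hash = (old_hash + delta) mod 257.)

Delta formula: (val(new) - val(old)) * B^(n-1-k) mod M
  val('h') - val('e') = 8 - 5 = 3
  B^(n-1-k) = 13^2 mod 257 = 169
  Delta = 3 * 169 mod 257 = 250

Answer: 250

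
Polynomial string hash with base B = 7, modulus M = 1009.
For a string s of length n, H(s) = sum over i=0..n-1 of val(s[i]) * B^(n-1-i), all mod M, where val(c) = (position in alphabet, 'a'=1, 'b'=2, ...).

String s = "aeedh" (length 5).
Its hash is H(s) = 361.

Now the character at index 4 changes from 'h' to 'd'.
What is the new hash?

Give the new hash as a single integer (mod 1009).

Answer: 357

Derivation:
val('h') = 8, val('d') = 4
Position k = 4, exponent = n-1-k = 0
B^0 mod M = 7^0 mod 1009 = 1
Delta = (4 - 8) * 1 mod 1009 = 1005
New hash = (361 + 1005) mod 1009 = 357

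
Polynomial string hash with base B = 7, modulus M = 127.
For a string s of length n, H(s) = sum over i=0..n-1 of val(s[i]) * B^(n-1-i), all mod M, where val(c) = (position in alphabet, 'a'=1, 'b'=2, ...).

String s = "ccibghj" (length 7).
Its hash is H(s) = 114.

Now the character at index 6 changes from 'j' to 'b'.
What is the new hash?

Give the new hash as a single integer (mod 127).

Answer: 106

Derivation:
val('j') = 10, val('b') = 2
Position k = 6, exponent = n-1-k = 0
B^0 mod M = 7^0 mod 127 = 1
Delta = (2 - 10) * 1 mod 127 = 119
New hash = (114 + 119) mod 127 = 106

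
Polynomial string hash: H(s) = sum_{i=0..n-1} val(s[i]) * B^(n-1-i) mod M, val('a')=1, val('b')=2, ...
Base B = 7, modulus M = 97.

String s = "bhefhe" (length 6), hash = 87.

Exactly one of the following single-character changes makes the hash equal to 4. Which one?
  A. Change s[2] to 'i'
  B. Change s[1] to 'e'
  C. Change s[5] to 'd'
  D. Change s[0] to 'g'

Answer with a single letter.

Answer: A

Derivation:
Option A: s[2]='e'->'i', delta=(9-5)*7^3 mod 97 = 14, hash=87+14 mod 97 = 4 <-- target
Option B: s[1]='h'->'e', delta=(5-8)*7^4 mod 97 = 72, hash=87+72 mod 97 = 62
Option C: s[5]='e'->'d', delta=(4-5)*7^0 mod 97 = 96, hash=87+96 mod 97 = 86
Option D: s[0]='b'->'g', delta=(7-2)*7^5 mod 97 = 33, hash=87+33 mod 97 = 23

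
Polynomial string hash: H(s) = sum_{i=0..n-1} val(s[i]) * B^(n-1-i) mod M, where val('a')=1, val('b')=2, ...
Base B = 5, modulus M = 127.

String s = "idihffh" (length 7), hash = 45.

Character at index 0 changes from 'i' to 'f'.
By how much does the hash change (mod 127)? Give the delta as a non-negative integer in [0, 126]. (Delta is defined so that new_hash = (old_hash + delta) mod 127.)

Delta formula: (val(new) - val(old)) * B^(n-1-k) mod M
  val('f') - val('i') = 6 - 9 = -3
  B^(n-1-k) = 5^6 mod 127 = 4
  Delta = -3 * 4 mod 127 = 115

Answer: 115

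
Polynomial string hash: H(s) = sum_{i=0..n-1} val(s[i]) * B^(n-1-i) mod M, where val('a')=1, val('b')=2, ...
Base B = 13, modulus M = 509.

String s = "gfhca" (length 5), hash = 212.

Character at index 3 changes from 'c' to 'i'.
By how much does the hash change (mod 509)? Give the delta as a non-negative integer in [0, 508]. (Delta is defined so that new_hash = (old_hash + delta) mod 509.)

Delta formula: (val(new) - val(old)) * B^(n-1-k) mod M
  val('i') - val('c') = 9 - 3 = 6
  B^(n-1-k) = 13^1 mod 509 = 13
  Delta = 6 * 13 mod 509 = 78

Answer: 78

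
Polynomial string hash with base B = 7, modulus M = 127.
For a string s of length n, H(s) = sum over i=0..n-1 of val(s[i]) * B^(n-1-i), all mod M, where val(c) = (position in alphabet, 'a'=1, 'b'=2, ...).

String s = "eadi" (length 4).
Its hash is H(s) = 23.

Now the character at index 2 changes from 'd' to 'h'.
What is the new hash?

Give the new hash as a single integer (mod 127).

val('d') = 4, val('h') = 8
Position k = 2, exponent = n-1-k = 1
B^1 mod M = 7^1 mod 127 = 7
Delta = (8 - 4) * 7 mod 127 = 28
New hash = (23 + 28) mod 127 = 51

Answer: 51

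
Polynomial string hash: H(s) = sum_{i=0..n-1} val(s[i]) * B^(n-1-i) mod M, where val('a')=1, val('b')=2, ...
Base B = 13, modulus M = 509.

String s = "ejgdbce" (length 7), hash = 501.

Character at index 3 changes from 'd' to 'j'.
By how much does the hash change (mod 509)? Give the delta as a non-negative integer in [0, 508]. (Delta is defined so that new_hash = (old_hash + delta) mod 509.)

Answer: 457

Derivation:
Delta formula: (val(new) - val(old)) * B^(n-1-k) mod M
  val('j') - val('d') = 10 - 4 = 6
  B^(n-1-k) = 13^3 mod 509 = 161
  Delta = 6 * 161 mod 509 = 457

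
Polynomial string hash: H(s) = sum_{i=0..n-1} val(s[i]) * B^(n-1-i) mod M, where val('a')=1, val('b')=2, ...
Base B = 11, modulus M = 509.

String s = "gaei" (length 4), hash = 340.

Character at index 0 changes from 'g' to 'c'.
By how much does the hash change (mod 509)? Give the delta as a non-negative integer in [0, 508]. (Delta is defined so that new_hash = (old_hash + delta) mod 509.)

Answer: 275

Derivation:
Delta formula: (val(new) - val(old)) * B^(n-1-k) mod M
  val('c') - val('g') = 3 - 7 = -4
  B^(n-1-k) = 11^3 mod 509 = 313
  Delta = -4 * 313 mod 509 = 275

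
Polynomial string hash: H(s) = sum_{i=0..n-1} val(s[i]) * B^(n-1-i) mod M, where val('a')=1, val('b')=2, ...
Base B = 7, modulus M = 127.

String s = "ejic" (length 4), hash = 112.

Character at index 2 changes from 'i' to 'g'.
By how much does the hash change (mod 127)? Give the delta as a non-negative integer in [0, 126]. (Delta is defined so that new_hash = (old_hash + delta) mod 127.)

Answer: 113

Derivation:
Delta formula: (val(new) - val(old)) * B^(n-1-k) mod M
  val('g') - val('i') = 7 - 9 = -2
  B^(n-1-k) = 7^1 mod 127 = 7
  Delta = -2 * 7 mod 127 = 113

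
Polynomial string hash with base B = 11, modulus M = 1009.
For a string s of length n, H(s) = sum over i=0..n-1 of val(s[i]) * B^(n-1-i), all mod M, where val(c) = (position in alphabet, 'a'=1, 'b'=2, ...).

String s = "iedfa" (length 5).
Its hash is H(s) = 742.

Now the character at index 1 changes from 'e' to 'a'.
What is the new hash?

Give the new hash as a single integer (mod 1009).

val('e') = 5, val('a') = 1
Position k = 1, exponent = n-1-k = 3
B^3 mod M = 11^3 mod 1009 = 322
Delta = (1 - 5) * 322 mod 1009 = 730
New hash = (742 + 730) mod 1009 = 463

Answer: 463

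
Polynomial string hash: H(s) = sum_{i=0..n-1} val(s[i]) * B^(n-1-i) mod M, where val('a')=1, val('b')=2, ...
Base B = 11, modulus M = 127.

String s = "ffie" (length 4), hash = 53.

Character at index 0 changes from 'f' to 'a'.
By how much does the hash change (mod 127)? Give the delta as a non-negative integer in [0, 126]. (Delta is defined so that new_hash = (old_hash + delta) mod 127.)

Delta formula: (val(new) - val(old)) * B^(n-1-k) mod M
  val('a') - val('f') = 1 - 6 = -5
  B^(n-1-k) = 11^3 mod 127 = 61
  Delta = -5 * 61 mod 127 = 76

Answer: 76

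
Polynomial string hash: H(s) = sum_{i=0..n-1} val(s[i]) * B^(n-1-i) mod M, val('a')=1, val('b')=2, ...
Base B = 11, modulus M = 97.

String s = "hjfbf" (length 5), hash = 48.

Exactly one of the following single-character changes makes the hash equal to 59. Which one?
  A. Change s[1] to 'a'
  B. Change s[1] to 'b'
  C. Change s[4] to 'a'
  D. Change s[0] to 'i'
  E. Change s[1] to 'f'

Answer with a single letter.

Option A: s[1]='j'->'a', delta=(1-10)*11^3 mod 97 = 49, hash=48+49 mod 97 = 0
Option B: s[1]='j'->'b', delta=(2-10)*11^3 mod 97 = 22, hash=48+22 mod 97 = 70
Option C: s[4]='f'->'a', delta=(1-6)*11^0 mod 97 = 92, hash=48+92 mod 97 = 43
Option D: s[0]='h'->'i', delta=(9-8)*11^4 mod 97 = 91, hash=48+91 mod 97 = 42
Option E: s[1]='j'->'f', delta=(6-10)*11^3 mod 97 = 11, hash=48+11 mod 97 = 59 <-- target

Answer: E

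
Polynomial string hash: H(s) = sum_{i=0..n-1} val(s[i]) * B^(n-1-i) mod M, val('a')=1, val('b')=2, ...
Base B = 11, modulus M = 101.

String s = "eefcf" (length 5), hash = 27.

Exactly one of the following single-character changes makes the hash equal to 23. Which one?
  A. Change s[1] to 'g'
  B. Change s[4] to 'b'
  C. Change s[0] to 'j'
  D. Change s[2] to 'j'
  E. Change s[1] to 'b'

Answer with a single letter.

Option A: s[1]='e'->'g', delta=(7-5)*11^3 mod 101 = 36, hash=27+36 mod 101 = 63
Option B: s[4]='f'->'b', delta=(2-6)*11^0 mod 101 = 97, hash=27+97 mod 101 = 23 <-- target
Option C: s[0]='e'->'j', delta=(10-5)*11^4 mod 101 = 81, hash=27+81 mod 101 = 7
Option D: s[2]='f'->'j', delta=(10-6)*11^2 mod 101 = 80, hash=27+80 mod 101 = 6
Option E: s[1]='e'->'b', delta=(2-5)*11^3 mod 101 = 47, hash=27+47 mod 101 = 74

Answer: B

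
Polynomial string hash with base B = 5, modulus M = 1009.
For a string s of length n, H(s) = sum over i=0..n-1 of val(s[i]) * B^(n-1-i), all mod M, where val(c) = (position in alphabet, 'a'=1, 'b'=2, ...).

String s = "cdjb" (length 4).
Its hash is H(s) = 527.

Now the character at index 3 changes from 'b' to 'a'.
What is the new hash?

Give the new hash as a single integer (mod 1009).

Answer: 526

Derivation:
val('b') = 2, val('a') = 1
Position k = 3, exponent = n-1-k = 0
B^0 mod M = 5^0 mod 1009 = 1
Delta = (1 - 2) * 1 mod 1009 = 1008
New hash = (527 + 1008) mod 1009 = 526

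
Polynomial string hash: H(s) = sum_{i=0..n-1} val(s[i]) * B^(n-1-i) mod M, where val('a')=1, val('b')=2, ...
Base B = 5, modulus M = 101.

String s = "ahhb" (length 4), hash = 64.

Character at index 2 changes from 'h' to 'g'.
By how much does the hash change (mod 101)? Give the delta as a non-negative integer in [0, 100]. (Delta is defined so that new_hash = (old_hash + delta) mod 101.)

Delta formula: (val(new) - val(old)) * B^(n-1-k) mod M
  val('g') - val('h') = 7 - 8 = -1
  B^(n-1-k) = 5^1 mod 101 = 5
  Delta = -1 * 5 mod 101 = 96

Answer: 96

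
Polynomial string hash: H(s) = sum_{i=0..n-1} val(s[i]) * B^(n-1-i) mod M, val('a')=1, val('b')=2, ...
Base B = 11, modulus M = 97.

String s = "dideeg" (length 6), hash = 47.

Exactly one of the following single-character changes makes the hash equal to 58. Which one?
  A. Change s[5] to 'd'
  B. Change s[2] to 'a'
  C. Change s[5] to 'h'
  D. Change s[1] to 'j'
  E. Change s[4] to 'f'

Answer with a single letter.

Answer: E

Derivation:
Option A: s[5]='g'->'d', delta=(4-7)*11^0 mod 97 = 94, hash=47+94 mod 97 = 44
Option B: s[2]='d'->'a', delta=(1-4)*11^3 mod 97 = 81, hash=47+81 mod 97 = 31
Option C: s[5]='g'->'h', delta=(8-7)*11^0 mod 97 = 1, hash=47+1 mod 97 = 48
Option D: s[1]='i'->'j', delta=(10-9)*11^4 mod 97 = 91, hash=47+91 mod 97 = 41
Option E: s[4]='e'->'f', delta=(6-5)*11^1 mod 97 = 11, hash=47+11 mod 97 = 58 <-- target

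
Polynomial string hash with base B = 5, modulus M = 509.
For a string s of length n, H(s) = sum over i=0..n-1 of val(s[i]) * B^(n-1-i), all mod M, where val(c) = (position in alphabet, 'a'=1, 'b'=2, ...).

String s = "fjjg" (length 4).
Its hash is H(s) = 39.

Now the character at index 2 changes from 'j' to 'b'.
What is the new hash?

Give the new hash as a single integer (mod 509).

Answer: 508

Derivation:
val('j') = 10, val('b') = 2
Position k = 2, exponent = n-1-k = 1
B^1 mod M = 5^1 mod 509 = 5
Delta = (2 - 10) * 5 mod 509 = 469
New hash = (39 + 469) mod 509 = 508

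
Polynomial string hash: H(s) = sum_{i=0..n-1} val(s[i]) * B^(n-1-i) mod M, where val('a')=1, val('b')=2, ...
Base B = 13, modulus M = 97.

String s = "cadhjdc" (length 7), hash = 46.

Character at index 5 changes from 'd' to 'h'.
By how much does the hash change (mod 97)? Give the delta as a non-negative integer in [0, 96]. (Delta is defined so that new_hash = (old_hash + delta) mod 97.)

Answer: 52

Derivation:
Delta formula: (val(new) - val(old)) * B^(n-1-k) mod M
  val('h') - val('d') = 8 - 4 = 4
  B^(n-1-k) = 13^1 mod 97 = 13
  Delta = 4 * 13 mod 97 = 52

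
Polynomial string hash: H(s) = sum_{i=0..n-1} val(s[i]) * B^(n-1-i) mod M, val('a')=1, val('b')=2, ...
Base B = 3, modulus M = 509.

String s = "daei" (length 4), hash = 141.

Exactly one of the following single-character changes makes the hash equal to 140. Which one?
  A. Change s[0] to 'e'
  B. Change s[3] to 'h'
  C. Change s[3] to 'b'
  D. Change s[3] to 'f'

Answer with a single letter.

Option A: s[0]='d'->'e', delta=(5-4)*3^3 mod 509 = 27, hash=141+27 mod 509 = 168
Option B: s[3]='i'->'h', delta=(8-9)*3^0 mod 509 = 508, hash=141+508 mod 509 = 140 <-- target
Option C: s[3]='i'->'b', delta=(2-9)*3^0 mod 509 = 502, hash=141+502 mod 509 = 134
Option D: s[3]='i'->'f', delta=(6-9)*3^0 mod 509 = 506, hash=141+506 mod 509 = 138

Answer: B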